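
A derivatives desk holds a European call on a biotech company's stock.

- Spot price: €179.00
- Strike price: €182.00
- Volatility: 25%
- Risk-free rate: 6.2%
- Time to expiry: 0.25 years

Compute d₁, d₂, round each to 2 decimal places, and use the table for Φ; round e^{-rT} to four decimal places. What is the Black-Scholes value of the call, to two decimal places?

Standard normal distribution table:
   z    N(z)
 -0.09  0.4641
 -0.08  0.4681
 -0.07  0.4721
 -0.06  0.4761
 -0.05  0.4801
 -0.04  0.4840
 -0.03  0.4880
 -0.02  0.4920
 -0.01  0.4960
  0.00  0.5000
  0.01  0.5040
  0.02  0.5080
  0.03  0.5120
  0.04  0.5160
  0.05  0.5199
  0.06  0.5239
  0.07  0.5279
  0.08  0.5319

σ√T = 0.25·√0.25 = 0.1250
d₁ = [ln(179/182) + (0.062 + 0.25²/2)·0.25] / 0.1250 = [-0.0166 + 0.0233] / 0.1250 = 0.0535 → 0.05
d₂ = d₁ − σ√T = 0.0535 − 0.1250 = -0.0715 → -0.07
exp(−rT) = exp(−0.062·0.25) = 0.9846
C = 179·N(0.05) − 182·0.9846·N(-0.07) = 179·0.5199 − 182·0.9846·0.4721 = 93.0621 − 84.5990 = 8.4631

€8.46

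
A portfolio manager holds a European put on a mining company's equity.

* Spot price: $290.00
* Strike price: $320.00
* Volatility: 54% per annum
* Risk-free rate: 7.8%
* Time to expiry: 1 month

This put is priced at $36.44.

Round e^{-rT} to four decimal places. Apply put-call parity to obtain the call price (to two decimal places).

e^(−rT) = e^(−0.078·0.08333) = 0.9935
Put-call parity: C − P = S − K·e^(−rT) = 290 − 320·0.9935 = 290 − 317.9200 = -27.9200
C = P + (C − P) = 36.44 + (-27.9200) = 8.5200

$8.52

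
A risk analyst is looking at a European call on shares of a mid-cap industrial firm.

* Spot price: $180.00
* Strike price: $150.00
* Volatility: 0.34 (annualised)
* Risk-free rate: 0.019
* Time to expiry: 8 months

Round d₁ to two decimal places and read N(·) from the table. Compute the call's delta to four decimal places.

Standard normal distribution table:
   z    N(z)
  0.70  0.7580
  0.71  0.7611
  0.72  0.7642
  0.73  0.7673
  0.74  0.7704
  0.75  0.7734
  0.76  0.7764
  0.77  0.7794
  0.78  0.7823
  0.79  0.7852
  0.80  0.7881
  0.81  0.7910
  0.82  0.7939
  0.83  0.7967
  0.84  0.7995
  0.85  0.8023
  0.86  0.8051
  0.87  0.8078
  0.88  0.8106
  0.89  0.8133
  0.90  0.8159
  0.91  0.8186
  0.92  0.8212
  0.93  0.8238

0.7995

T = 0.6667;  σ√T = 0.2776
d₁ = [ln(180/150) + (0.019 + ½·0.34²)·0.6667] / (σ√T) = (0.1823 + 0.0512) / 0.2776 = 0.8412 ⇒ 0.84
N(d₁) = N(0.84) = 0.7995
Δ_call = N(d₁) = 0.7995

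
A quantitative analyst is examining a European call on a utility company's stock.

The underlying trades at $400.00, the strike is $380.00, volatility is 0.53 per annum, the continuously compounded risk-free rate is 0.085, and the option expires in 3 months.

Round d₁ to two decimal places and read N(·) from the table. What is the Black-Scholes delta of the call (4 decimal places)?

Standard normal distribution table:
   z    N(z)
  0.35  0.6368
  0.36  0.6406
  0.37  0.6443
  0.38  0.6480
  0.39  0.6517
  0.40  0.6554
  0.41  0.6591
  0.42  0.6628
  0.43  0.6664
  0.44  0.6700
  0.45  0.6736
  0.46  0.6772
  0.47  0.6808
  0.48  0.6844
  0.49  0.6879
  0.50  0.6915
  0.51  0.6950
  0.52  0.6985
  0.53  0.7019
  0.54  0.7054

σ√T = 0.53·√0.25 = 0.2650
d₁ = [ln(400/380) + (0.085 + ½·0.53²)·0.25] / (σ√T) = (0.0513 + 0.0564) / 0.2650 = 0.4062 ⇒ 0.41
N(d₁) = N(0.41) = 0.6591
Δ_call = N(d₁) = 0.6591

0.6591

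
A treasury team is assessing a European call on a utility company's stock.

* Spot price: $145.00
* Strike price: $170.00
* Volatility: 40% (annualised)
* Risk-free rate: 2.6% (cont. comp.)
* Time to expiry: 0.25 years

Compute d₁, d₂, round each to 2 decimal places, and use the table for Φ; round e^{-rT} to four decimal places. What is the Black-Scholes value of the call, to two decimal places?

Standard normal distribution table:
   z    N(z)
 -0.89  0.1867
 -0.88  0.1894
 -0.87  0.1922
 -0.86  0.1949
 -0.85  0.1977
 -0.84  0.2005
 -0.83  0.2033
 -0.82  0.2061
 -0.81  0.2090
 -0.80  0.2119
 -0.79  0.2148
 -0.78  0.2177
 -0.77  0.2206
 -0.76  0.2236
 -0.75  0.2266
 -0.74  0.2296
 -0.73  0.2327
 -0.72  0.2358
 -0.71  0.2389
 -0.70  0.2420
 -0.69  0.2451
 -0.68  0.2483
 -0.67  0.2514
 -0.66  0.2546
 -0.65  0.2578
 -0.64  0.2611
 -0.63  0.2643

$4.00

σ√T = 0.4·√0.25 = 0.2000
ln(S/K) + (r + σ²/2)T = ln(145/170) + (0.026 + 0.4²/2)·0.25 = -0.1591 + 0.0265 = -0.1326
d₁ = -0.1326 / 0.2000 = -0.6628 which rounds to -0.66
d₂ = d₁ − σ√T = -0.6628 − 0.2000 = -0.8628 which rounds to -0.86
exp(−rT) = exp(−0.026·0.25) = 0.9935
N(d₁) = N(-0.66) = 0.2546;  N(d₂) = N(-0.86) = 0.1949
C = 145·0.2546 − 170·0.9935·0.1949 = 36.9170 − 32.9176 = 3.9994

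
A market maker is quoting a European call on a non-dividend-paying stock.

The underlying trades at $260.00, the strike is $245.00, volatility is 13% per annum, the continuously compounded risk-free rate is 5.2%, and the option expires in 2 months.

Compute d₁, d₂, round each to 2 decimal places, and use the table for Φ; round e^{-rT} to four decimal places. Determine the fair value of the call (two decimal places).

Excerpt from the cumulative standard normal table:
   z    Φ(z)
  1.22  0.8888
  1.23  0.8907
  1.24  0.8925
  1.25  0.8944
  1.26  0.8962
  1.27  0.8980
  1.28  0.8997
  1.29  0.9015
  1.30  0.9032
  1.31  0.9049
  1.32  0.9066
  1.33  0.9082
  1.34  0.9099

$17.59

σ√T = 0.13 × 0.4082 = 0.0531
d₁ = [ln(260/245) + (0.052 + ½·0.13²)·0.1667] / (σ√T) = (0.0594 + 0.0101) / 0.0531 = 1.3095 → 1.31
d₂ = 1.3095 − 0.0531 = 1.2564 → 1.26
e^(−rT) = e^(−0.052·0.1667) = 0.9914
C = 260·N(1.31) − 245·0.9914·N(1.26) = 260·0.9049 − 245·0.9914·0.8962 = 235.2740 − 217.6807 = 17.5933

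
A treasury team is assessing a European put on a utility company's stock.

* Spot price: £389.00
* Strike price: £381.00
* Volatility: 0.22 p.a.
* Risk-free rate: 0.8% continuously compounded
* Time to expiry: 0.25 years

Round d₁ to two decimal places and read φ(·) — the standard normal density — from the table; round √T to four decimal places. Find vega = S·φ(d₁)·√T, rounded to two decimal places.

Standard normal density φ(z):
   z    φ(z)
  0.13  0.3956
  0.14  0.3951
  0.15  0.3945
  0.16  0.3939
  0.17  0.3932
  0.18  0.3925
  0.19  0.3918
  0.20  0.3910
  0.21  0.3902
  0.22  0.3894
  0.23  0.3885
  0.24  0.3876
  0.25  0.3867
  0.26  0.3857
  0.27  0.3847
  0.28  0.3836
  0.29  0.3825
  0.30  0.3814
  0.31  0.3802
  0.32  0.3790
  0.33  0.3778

σ√T = 0.22 × 0.5000 = 0.1100
d₁ = [ln(389/381) + (0.008 + 0.22²/2)·0.25] / 0.1100 = [0.0208 + 0.0080] / 0.1100 = 0.2621 → 0.26
√T = √0.25 = 0.5000
φ(d₁) = φ(0.26) = 0.3857
vega = S·φ(d₁)·√T = 389·0.3857·0.5000 = 75.0186

75.02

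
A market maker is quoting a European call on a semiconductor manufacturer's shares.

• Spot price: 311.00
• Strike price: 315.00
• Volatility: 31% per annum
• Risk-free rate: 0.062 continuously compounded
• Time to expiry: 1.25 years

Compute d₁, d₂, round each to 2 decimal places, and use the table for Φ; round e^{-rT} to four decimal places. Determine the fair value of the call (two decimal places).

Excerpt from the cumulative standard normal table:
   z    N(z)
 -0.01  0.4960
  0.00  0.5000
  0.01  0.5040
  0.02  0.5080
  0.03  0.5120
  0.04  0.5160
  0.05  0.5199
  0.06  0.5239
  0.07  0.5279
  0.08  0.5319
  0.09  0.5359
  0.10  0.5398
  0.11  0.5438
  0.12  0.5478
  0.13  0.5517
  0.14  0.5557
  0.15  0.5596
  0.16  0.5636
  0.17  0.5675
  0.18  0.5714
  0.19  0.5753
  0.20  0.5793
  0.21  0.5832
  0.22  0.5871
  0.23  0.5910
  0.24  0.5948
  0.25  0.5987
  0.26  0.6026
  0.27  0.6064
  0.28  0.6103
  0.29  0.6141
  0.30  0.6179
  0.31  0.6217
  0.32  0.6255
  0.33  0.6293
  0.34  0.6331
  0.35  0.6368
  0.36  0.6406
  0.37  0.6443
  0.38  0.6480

σ√T = 0.31·√1.25 = 0.3466
ln(S/K) + (r + σ²/2)T = ln(311/315) + (0.062 + 0.31²/2)·1.25 = -0.0128 + 0.1376 = 0.1248
d₁ = 0.1248 / 0.3466 = 0.3600 ⇒ 0.36
d₂ = d₁ − σ√T = 0.3600 − 0.3466 = 0.0134 ⇒ 0.01
exp(−rT) = exp(−0.062·1.25) = 0.9254
C = 311·N(0.36) − 315·0.9254·N(0.01) = 311·0.6406 − 315·0.9254·0.5040 = 199.2266 − 146.9165 = 52.3101

52.31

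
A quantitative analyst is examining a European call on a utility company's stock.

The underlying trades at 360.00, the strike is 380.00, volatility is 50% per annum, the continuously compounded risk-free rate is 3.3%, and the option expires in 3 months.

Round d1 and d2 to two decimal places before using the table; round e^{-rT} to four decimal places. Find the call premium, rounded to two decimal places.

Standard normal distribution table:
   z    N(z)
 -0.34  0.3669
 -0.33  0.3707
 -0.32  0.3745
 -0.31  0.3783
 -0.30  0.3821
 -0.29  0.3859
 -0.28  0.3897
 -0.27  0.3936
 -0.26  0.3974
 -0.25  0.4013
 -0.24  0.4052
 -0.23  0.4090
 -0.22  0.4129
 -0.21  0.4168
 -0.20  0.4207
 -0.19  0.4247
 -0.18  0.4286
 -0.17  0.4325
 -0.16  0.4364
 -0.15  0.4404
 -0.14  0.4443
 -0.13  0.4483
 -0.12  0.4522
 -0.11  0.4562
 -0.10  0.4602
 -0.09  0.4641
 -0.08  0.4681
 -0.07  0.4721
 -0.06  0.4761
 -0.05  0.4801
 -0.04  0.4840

σ√T = 0.5 × 0.5000 = 0.2500
d₁ = [ln(360/380) + (0.033 + 0.5²/2)·0.25] / 0.2500 = [-0.0541 + 0.0395] / 0.2500 = -0.0583 which rounds to -0.06
d₂ = d₁ − σ√T = -0.0583 − 0.2500 = -0.3083 which rounds to -0.31
exp(−rT) = exp(−0.033·0.25) = 0.9918
N(d₁) = N(-0.06) = 0.4761;  N(d₂) = N(-0.31) = 0.3783
C = 360·0.4761 − 380·0.9918·0.3783 = 171.3960 − 142.5752 = 28.8208

28.82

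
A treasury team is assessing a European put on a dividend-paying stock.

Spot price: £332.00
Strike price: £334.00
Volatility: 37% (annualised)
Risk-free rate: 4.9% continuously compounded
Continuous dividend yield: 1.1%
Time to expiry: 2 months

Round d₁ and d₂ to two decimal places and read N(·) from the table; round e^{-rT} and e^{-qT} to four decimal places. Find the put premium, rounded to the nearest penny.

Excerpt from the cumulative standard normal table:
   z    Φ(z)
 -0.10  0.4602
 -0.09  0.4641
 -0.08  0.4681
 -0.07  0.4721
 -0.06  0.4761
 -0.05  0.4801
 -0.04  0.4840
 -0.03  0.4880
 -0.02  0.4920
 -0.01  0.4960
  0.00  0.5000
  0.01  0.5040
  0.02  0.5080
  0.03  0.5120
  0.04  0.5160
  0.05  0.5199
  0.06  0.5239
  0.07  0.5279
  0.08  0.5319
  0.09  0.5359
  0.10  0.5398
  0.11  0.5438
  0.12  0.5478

σ√T = 0.37 × 0.4082 = 0.1511
d₁ = [ln(332/334) + (0.049 − 0.011 + 0.37²/2)·0.1667] / 0.1511 = [-0.0060 + 0.0177] / 0.1511 = 0.0777 → 0.08
d₂ = d₁ − σ√T = 0.0777 − 0.1511 = -0.0734 → -0.07
e^(−qT) = e^(−0.011·0.1667) = 0.9982;  e^(−rT) = e^(−0.049·0.1667) = 0.9919
N(−d₂) = N(0.07) = 0.5279;  N(−d₁) = N(-0.08) = 0.4681
P = 334·0.9919·0.5279 − 332·0.9982·0.4681 = 174.8904 − 155.1295 = 19.7610

£19.76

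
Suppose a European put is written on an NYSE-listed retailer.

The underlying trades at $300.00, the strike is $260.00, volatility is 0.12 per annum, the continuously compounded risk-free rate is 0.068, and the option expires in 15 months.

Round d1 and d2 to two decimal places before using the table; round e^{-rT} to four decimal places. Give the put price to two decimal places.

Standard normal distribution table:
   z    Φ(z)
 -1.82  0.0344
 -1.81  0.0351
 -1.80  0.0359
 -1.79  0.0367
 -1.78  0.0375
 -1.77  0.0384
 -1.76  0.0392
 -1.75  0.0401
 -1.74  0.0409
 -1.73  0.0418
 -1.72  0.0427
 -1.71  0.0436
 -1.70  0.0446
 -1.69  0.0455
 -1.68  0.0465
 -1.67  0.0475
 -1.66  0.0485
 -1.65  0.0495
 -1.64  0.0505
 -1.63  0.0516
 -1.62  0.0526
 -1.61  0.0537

σ√T = 0.12 × 1.1180 = 0.1342
d₁ = [ln(300/260) + (0.068 + 0.12²/2)·1.25] / 0.1342 = [0.1431 + 0.0940] / 0.1342 = 1.7672 ≈ 1.77
d₂ = d₁ − σ√T = 1.7672 − 0.1342 = 1.6331 ≈ 1.63
exp(−rT) = exp(−0.068·1.25) = 0.9185
P = 260·0.9185·N(-1.63) − 300·N(-1.77) = 260·0.9185·0.0516 − 300·0.0384 = 12.3226 − 11.5200 = 0.8026

$0.80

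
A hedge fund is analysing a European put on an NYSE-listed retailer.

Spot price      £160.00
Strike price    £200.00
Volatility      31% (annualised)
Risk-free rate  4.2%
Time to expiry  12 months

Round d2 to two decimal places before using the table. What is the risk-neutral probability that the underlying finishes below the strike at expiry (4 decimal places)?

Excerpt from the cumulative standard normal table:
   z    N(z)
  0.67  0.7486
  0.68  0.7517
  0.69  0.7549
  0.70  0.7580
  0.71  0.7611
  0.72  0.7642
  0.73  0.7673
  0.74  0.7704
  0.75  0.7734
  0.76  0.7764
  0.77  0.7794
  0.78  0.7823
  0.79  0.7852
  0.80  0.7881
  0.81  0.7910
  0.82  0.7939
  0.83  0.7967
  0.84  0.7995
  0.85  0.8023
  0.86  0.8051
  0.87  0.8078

0.7704

σ√T = 0.31 × 1.0000 = 0.3100
d₁ = [ln(160/200) + (0.042 + 0.31²/2)·1] / 0.3100 = [-0.2231 + 0.0901] / 0.3100 = -0.4293 which rounds to -0.43
d₂ = d₁ − σ√T = -0.4293 − 0.3100 = -0.7393 which rounds to -0.74
Pr(exercise) under Q = N(−d₂) = N(0.74) = 0.7704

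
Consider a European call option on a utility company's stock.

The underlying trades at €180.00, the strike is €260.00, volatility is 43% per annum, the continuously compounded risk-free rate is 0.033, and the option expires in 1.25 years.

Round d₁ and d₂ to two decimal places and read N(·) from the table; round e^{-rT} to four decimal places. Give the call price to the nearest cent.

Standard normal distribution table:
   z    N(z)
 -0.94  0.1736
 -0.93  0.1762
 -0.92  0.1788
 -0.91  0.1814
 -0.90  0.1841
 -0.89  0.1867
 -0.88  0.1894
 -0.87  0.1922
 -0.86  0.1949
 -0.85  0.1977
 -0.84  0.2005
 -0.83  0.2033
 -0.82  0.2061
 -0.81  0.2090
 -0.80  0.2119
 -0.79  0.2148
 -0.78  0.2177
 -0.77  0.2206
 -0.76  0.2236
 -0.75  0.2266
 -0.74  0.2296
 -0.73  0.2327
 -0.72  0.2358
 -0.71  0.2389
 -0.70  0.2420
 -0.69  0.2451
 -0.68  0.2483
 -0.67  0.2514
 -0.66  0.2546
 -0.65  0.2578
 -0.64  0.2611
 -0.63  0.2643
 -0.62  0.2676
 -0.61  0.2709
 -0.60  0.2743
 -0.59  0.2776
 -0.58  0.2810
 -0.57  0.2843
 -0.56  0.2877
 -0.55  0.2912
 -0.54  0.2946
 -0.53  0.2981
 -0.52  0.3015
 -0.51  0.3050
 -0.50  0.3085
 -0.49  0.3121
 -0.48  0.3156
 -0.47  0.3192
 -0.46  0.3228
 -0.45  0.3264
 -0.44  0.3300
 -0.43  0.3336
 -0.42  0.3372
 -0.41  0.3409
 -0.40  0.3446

σ√T = 0.43 × 1.1180 = 0.4808
d₁ = [ln(180/260) + (0.033 + 0.43²/2)·1.25] / 0.4808 = [-0.3677 + 0.1568] / 0.4808 = -0.4387 ⇒ -0.44
d₂ = d₁ − σ√T = -0.4387 − 0.4808 = -0.9195 ⇒ -0.92
exp(−rT) = exp(−0.033·1.25) = 0.9596
N(d₁) = N(-0.44) = 0.3300;  N(d₂) = N(-0.92) = 0.1788
C = 180·0.3300 − 260·0.9596·0.1788 = 59.4000 − 44.6099 = 14.7901

€14.79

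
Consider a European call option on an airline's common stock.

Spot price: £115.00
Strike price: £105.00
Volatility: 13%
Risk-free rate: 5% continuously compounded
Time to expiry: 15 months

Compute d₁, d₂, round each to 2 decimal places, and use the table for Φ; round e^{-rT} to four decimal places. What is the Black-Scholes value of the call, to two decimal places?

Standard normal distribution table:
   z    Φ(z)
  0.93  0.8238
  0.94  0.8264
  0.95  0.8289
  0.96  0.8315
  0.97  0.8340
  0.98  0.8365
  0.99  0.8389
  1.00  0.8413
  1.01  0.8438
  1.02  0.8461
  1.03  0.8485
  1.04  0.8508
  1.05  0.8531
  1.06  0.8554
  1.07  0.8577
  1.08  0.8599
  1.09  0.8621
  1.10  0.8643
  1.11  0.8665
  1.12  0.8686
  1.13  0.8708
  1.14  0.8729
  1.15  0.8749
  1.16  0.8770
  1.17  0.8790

£17.63

σ√T = 0.13 × 1.1180 = 0.1453
d₁ = [ln(115/105) + (0.05 + 0.13²/2)·1.25] / 0.1453 = [0.0910 + 0.0731] / 0.1453 = 1.1286 ≈ 1.13
d₂ = d₁ − σ√T = 1.1286 − 0.1453 = 0.9832 ≈ 0.98
e^(−rT) = e^(−0.05·1.25) = 0.9394
C = 115·N(1.13) − 105·0.9394·N(0.98) = 115·0.8708 − 105·0.9394·0.8365 = 100.1420 − 82.5099 = 17.6321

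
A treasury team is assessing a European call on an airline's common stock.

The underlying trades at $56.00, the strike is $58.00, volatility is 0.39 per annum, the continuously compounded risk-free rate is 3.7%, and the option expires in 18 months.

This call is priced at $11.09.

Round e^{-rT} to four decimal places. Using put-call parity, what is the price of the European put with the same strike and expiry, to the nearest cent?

exp(−rT) = exp(−0.037·1.5) = 0.9460
Put-call parity: C − P = S − K·e^(−rT) = 56 − 58·0.9460 = 56 − 54.8680 = 1.1320
P = C − (C − P) = 11.09 − (1.1320) = 9.9580

$9.96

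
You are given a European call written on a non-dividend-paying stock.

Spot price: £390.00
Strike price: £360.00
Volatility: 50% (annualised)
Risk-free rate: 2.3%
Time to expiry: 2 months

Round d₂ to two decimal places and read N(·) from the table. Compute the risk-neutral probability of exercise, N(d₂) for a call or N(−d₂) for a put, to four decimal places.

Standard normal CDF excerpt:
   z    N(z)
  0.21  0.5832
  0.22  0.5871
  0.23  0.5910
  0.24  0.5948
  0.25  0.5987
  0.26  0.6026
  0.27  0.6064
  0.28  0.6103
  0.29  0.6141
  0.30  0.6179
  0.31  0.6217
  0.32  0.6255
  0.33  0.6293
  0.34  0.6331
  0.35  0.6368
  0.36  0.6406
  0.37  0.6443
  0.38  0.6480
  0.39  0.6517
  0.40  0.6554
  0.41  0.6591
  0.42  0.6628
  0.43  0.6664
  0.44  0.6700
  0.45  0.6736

0.6217

σ√T = 0.5 × 0.4082 = 0.2041
d₁ = [ln(390/360) + (0.023 + ½·0.5²)·0.1667] / (σ√T) = (0.0800 + 0.0247) / 0.2041 = 0.5130 which rounds to 0.51
d₂ = 0.5130 − 0.2041 = 0.3088 which rounds to 0.31
Pr(exercise) under Q = N(d₂) = 0.6217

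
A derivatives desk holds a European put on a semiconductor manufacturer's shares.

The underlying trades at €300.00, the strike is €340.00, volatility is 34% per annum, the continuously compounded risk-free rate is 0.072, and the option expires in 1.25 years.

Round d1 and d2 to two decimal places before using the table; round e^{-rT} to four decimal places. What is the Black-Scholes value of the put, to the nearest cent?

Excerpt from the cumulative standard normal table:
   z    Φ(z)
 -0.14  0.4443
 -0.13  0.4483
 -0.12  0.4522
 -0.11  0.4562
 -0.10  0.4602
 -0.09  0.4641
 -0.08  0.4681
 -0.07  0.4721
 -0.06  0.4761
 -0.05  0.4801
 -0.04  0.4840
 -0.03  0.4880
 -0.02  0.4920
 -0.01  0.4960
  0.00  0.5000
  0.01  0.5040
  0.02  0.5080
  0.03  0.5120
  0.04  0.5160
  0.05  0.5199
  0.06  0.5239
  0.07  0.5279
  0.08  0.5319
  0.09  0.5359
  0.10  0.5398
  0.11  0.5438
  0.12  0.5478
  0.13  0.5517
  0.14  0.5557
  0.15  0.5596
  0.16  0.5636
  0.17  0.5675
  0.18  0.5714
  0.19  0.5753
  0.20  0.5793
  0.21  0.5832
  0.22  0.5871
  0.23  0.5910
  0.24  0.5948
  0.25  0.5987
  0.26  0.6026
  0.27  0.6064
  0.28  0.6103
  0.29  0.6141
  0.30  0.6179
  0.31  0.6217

σ√T = 0.34 × 1.1180 = 0.3801
d₁ = [ln(300/340) + (0.072 + 0.34²/2)·1.25] / 0.3801 = [-0.1252 + 0.1623] / 0.3801 = 0.0976 ⇒ 0.10
d₂ = d₁ − σ√T = 0.0976 − 0.3801 = -0.2826 ⇒ -0.28
e^(−rT) = e^(−0.072·1.25) = 0.9139
N(−d₂) = N(0.28) = 0.6103;  N(−d₁) = N(-0.10) = 0.4602
P = 340·0.9139·0.6103 − 300·0.4602 = 189.6361 − 138.0600 = 51.5761

€51.58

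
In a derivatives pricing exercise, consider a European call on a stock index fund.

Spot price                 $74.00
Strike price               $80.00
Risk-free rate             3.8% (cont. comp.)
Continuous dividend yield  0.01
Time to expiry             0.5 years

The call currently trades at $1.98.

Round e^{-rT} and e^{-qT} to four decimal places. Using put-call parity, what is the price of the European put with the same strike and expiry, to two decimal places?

$6.85

exp(−qT) = exp(−0.01·0.5) = 0.9950;  exp(−rT) = exp(−0.038·0.5) = 0.9812
Put-call parity: C − P = S·e^(−qT) − K·e^(−rT) = 74·0.9950 − 80·0.9812 = 73.6300 − 78.4960 = -4.8660
P = C − (C − P) = 1.98 − (-4.8660) = 6.8460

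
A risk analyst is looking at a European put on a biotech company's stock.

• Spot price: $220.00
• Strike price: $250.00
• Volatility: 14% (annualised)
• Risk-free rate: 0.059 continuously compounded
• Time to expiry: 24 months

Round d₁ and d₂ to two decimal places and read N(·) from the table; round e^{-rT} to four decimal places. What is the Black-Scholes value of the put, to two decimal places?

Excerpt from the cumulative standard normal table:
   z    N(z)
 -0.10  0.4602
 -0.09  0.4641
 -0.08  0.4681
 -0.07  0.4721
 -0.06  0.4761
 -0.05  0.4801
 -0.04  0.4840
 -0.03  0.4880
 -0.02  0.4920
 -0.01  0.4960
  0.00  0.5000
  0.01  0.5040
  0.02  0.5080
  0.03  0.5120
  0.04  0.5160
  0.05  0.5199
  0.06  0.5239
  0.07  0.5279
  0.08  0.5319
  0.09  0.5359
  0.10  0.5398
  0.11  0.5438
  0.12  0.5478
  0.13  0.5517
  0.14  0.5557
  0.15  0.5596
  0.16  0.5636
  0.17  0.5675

σ√T = 0.14·√2 = 0.1980
ln(S/K) + (r + σ²/2)T = ln(220/250) + (0.059 + 0.14²/2)·2 = -0.1278 + 0.1376 = 0.0098
d₁ = 0.0098 / 0.1980 = 0.0493 ≈ 0.05
d₂ = d₁ − σ√T = 0.0493 − 0.1980 = -0.1487 ≈ -0.15
e^(−rT) = e^(−0.059·2) = 0.8887
N(−d₂) = N(0.15) = 0.5596;  N(−d₁) = N(-0.05) = 0.4801
P = 250·0.8887·0.5596 − 220·0.4801 = 124.3291 − 105.6220 = 18.7071

$18.71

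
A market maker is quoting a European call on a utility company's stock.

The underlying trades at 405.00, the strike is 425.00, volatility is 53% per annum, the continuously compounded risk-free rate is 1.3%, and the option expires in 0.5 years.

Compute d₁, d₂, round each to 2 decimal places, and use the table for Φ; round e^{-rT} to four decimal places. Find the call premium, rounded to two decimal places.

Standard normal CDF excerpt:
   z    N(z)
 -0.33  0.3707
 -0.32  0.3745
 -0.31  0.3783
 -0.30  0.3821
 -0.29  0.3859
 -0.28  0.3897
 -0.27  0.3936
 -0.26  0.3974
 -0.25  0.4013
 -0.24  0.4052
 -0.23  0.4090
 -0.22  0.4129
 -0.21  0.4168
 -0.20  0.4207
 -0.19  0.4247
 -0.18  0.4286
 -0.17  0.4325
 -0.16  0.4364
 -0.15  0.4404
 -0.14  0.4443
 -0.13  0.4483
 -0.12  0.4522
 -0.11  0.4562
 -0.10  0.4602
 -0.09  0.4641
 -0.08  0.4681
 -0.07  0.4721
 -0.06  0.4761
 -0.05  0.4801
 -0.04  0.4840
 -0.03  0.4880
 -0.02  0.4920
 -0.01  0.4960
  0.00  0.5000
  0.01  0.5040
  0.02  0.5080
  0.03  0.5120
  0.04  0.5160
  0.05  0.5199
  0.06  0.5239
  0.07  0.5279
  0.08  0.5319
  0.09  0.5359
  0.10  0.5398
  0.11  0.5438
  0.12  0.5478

T = 0.5;  σ√T = 0.3748
d₁ = [ln(405/425) + (0.013 + ½·0.53²)·0.5] / (σ√T) = (-0.0482 + 0.0767) / 0.3748 = 0.0761 which rounds to 0.08
d₂ = 0.0761 − 0.3748 = -0.2987 which rounds to -0.30
exp(−rT) = exp(−0.013·0.5) = 0.9935
N(d₁) = N(0.08) = 0.5319;  N(d₂) = N(-0.30) = 0.3821
C = 405·0.5319 − 425·0.9935·0.3821 = 215.4195 − 161.3369 = 54.0826

54.08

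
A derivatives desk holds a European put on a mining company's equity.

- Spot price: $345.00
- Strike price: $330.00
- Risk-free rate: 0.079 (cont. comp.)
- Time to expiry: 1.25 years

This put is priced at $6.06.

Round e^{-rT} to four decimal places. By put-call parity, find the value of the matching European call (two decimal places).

$52.08

exp(−rT) = exp(−0.079·1.25) = 0.9060
Put-call parity: C − P = S − K·e^(−rT) = 345 − 330·0.9060 = 345 − 298.9800 = 46.0200
C = P + (C − P) = 6.06 + (46.0200) = 52.0800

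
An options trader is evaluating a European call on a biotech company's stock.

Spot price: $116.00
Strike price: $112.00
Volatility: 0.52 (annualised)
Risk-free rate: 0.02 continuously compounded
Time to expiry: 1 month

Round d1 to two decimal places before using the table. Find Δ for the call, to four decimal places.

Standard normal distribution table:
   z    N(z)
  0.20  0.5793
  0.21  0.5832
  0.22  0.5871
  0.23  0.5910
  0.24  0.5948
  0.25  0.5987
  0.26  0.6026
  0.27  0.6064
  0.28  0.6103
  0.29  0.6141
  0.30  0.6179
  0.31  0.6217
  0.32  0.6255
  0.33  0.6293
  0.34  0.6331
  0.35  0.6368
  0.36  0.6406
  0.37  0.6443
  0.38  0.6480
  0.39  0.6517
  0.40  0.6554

0.6255

T = 0.08333;  σ√T = 0.1501
ln(S/K) + (r + σ²/2)T = ln(116/112) + (0.02 + 0.52²/2)·0.08333 = 0.0351 + 0.0129 = 0.0480
d₁ = 0.0480 / 0.1501 = 0.3199 ⇒ 0.32
N(d₁) = N(0.32) = 0.6255
Δ_call = N(d₁) = 0.6255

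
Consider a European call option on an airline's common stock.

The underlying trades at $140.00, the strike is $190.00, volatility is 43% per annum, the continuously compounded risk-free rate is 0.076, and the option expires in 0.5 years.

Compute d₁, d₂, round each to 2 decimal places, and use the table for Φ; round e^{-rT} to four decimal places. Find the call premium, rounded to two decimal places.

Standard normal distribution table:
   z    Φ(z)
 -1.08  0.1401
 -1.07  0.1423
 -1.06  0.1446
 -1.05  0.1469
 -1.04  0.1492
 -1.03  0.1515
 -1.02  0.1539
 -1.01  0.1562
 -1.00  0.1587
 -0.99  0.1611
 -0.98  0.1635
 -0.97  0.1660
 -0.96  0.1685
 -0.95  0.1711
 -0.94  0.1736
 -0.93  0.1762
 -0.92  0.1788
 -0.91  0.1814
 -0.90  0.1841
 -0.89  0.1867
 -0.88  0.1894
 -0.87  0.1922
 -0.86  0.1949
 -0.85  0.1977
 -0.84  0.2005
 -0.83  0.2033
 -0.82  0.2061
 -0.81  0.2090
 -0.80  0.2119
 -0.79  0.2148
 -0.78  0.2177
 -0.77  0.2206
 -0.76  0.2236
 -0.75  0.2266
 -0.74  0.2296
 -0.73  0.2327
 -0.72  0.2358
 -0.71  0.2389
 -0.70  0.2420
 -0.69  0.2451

σ√T = 0.43 × 0.7071 = 0.3041
d₁ = [ln(140/190) + (0.076 + 0.43²/2)·0.5] / 0.3041 = [-0.3054 + 0.0842] / 0.3041 = -0.7274 which rounds to -0.73
d₂ = d₁ − σ√T = -0.7274 − 0.3041 = -1.0314 which rounds to -1.03
e^(−rT) = e^(−0.076·0.5) = 0.9627
N(d₁) = N(-0.73) = 0.2327;  N(d₂) = N(-1.03) = 0.1515
C = 140·0.2327 − 190·0.9627·0.1515 = 32.5780 − 27.7113 = 4.8667

$4.87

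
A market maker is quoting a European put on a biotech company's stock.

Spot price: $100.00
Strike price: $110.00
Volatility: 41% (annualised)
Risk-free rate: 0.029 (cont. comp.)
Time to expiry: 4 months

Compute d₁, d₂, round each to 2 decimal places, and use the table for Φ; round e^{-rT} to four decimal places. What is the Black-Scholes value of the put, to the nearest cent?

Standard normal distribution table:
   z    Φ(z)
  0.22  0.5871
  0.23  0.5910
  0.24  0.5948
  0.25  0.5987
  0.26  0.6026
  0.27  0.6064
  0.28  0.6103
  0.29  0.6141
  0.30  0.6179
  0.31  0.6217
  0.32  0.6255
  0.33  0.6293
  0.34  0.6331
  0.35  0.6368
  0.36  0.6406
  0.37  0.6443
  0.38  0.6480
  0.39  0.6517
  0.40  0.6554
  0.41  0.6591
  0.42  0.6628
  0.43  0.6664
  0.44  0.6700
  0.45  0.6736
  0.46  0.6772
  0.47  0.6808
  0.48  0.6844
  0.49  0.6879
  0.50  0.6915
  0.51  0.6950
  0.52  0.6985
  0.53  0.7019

$15.08

σ√T = 0.41·√0.3333 = 0.2367
d₁ = [ln(100/110) + (0.029 + 0.41²/2)·0.3333] / 0.2367 = [-0.0953 + 0.0377] / 0.2367 = -0.2434 → -0.24
d₂ = d₁ − σ√T = -0.2434 − 0.2367 = -0.4802 → -0.48
exp(−rT) = exp(−0.029·0.3333) = 0.9904
N(−d₂) = N(0.48) = 0.6844;  N(−d₁) = N(0.24) = 0.5948
P = 110·0.9904·0.6844 − 100·0.5948 = 74.5613 − 59.4800 = 15.0813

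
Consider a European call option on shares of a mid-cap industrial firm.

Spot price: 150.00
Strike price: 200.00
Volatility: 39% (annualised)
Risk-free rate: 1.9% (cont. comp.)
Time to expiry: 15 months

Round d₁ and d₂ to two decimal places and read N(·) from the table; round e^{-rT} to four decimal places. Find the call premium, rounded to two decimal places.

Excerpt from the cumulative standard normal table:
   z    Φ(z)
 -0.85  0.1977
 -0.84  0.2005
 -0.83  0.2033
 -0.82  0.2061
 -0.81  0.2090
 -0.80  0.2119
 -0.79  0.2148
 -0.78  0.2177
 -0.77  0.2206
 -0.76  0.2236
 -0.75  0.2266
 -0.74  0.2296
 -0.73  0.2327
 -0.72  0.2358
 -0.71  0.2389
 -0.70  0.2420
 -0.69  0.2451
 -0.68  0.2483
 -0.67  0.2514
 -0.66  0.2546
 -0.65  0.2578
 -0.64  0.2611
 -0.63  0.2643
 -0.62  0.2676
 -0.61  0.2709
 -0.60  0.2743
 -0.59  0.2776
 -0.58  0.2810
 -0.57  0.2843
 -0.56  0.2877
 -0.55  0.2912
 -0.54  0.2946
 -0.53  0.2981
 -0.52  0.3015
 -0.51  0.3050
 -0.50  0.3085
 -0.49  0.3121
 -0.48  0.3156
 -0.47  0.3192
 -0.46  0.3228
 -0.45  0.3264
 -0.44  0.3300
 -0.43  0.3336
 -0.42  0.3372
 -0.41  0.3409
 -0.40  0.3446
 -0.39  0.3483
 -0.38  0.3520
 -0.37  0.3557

σ√T = 0.39·√1.25 = 0.4360
d₁ = [ln(150/200) + (0.019 + ½·0.39²)·1.25] / (σ√T) = (-0.2877 + 0.1188) / 0.4360 = -0.3873 → -0.39
d₂ = -0.3873 − 0.4360 = -0.8233 → -0.82
exp(−rT) = exp(−0.019·1.25) = 0.9765
N(d₁) = N(-0.39) = 0.3483;  N(d₂) = N(-0.82) = 0.2061
C = 150·0.3483 − 200·0.9765·0.2061 = 52.2450 − 40.2513 = 11.9937

11.99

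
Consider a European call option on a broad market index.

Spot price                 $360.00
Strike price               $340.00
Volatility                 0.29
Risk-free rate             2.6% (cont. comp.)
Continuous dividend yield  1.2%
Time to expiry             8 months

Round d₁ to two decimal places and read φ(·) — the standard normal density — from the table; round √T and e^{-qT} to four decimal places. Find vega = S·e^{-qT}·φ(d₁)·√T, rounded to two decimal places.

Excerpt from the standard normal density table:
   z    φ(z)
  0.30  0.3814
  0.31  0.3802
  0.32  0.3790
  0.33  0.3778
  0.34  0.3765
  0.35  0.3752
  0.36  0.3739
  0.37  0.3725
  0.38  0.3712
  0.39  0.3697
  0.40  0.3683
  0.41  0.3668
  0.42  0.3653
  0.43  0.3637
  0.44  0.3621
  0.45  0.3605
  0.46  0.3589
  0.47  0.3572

σ√T = 0.29 × 0.8165 = 0.2368
ln(S/K) + (r − q + σ²/2)T = ln(360/340) + (0.026 − 0.012 + 0.29²/2)·0.6667 = 0.0572 + 0.0374 = 0.0945
d₁ = 0.0945 / 0.2368 = 0.3992 which rounds to 0.40
√T = √0.6667 = 0.8165
φ(d₁) = φ(0.40) = 0.3683
e^(−qT) = e^(−0.012·0.6667) = 0.9920
vega = S·e^(−qT)·φ(d₁)·√T = 360·0.9920·0.3683·0.8165 = 107.3920

107.39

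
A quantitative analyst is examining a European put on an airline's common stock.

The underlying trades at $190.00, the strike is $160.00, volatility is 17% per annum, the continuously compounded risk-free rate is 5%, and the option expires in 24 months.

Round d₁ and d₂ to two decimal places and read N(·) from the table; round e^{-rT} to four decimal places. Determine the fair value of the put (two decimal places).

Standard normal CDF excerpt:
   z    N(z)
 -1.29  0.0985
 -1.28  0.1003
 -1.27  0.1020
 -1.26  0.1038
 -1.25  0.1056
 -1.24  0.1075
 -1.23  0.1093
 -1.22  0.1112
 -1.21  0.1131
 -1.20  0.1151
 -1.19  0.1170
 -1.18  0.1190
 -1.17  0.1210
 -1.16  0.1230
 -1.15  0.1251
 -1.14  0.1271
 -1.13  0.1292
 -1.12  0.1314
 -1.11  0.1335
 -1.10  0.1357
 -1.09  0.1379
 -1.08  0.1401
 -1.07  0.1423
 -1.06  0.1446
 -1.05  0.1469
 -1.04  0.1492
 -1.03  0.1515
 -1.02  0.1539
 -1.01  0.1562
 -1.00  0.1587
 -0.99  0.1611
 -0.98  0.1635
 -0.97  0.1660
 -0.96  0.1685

$2.55

T = 2;  σ√T = 0.2404
d₁ = [ln(190/160) + (0.05 + 0.17²/2)·2] / 0.2404 = [0.1719 + 0.1289] / 0.2404 = 1.2510 ⇒ 1.25
d₂ = d₁ − σ√T = 1.2510 − 0.2404 = 1.0105 ⇒ 1.01
e^(−rT) = e^(−0.05·2) = 0.9048
N(−d₂) = N(-1.01) = 0.1562;  N(−d₁) = N(-1.25) = 0.1056
P = 160·0.9048·0.1562 − 190·0.1056 = 22.6128 − 20.0640 = 2.5488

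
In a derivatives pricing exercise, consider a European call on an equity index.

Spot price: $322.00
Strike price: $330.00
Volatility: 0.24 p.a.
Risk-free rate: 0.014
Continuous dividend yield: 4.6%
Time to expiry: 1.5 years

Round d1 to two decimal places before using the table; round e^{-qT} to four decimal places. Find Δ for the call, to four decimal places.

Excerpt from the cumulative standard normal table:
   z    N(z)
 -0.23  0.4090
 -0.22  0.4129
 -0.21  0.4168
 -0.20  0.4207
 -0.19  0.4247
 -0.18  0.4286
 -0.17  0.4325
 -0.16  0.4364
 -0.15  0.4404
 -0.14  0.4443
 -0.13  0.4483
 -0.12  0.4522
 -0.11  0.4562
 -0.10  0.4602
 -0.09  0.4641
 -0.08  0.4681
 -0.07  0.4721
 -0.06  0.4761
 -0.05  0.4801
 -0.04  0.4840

0.4295

T = 1.5;  σ√T = 0.2939
d₁ = [ln(322/330) + (0.014 − 0.046 + 0.24²/2)·1.5] / 0.2939 = [-0.0245 − 0.0048] / 0.2939 = -0.0998 ≈ -0.10
N(d₁) = N(-0.10) = 0.4602
Δ_call = exp(−qT)·N(d₁) = 0.9333·0.4602 = 0.4295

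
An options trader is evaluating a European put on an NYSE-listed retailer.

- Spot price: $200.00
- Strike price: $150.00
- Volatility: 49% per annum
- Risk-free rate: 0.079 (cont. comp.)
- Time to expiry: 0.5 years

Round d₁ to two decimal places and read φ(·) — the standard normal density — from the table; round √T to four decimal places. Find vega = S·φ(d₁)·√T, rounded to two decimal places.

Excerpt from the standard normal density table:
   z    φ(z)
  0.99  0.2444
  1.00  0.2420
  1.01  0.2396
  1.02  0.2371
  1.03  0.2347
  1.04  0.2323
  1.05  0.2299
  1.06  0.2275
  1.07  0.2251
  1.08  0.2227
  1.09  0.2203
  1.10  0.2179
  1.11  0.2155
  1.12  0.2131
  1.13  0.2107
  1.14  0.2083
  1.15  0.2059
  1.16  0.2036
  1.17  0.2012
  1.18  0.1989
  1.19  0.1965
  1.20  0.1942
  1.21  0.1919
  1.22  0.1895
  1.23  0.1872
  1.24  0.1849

T = 0.5;  σ√T = 0.3465
d₁ = [ln(200/150) + (0.079 + 0.49²/2)·0.5] / 0.3465 = [0.2877 + 0.0995] / 0.3465 = 1.1175 which rounds to 1.12
√T = √0.5 = 0.7071
φ(d₁) = φ(1.12) = 0.2131
vega = S·φ(d₁)·√T = 200·0.2131·0.7071 = 30.1366

30.14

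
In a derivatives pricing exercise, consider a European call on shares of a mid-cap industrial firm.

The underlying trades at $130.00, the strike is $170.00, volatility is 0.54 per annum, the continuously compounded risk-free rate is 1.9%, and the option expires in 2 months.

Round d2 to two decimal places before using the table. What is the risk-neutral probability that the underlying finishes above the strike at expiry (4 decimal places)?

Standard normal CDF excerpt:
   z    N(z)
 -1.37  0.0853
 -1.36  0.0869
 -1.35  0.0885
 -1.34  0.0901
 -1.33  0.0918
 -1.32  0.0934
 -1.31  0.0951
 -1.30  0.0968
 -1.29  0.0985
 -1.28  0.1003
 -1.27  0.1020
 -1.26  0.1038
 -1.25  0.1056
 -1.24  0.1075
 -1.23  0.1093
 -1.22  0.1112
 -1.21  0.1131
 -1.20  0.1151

σ√T = 0.54 × 0.4082 = 0.2205
d₁ = [ln(130/170) + (0.019 + 0.54²/2)·0.1667] / 0.2205 = [-0.2683 + 0.0275] / 0.2205 = -1.0923 which rounds to -1.09
d₂ = d₁ − σ√T = -1.0923 − 0.2205 = -1.3127 which rounds to -1.31
Pr(exercise) under Q = N(d₂) = 0.0951

0.0951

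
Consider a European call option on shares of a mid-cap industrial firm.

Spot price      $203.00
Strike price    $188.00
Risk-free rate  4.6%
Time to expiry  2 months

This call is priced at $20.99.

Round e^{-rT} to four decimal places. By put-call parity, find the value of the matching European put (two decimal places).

exp(−rT) = exp(−0.046·0.1667) = 0.9924
Put-call parity: C − P = S − K·e^(−rT) = 203 − 188·0.9924 = 203 − 186.5712 = 16.4288
P = C − (C − P) = 20.99 − (16.4288) = 4.5612

$4.56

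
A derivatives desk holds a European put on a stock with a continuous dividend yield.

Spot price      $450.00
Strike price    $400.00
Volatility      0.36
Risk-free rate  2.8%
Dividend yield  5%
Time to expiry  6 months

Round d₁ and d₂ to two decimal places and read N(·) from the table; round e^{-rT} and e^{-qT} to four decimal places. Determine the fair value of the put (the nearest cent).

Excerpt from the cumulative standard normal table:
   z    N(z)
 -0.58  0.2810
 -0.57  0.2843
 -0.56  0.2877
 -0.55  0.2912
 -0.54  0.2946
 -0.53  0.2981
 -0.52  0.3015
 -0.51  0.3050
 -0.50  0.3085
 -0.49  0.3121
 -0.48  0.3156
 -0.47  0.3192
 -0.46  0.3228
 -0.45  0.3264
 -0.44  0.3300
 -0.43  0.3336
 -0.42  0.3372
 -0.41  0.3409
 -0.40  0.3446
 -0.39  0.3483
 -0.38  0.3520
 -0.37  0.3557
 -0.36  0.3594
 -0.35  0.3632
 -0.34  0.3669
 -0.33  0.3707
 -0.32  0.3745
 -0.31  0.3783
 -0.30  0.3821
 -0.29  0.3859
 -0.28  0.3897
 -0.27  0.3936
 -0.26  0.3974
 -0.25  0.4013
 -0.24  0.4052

$24.41

σ√T = 0.36·√0.5 = 0.2546
d₁ = [ln(450/400) + (0.028 − 0.05 + 0.36²/2)·0.5] / 0.2546 = [0.1178 + 0.0214] / 0.2546 = 0.5468 ⇒ 0.55
d₂ = d₁ − σ√T = 0.5468 − 0.2546 = 0.2922 ⇒ 0.29
exp(−qT) = exp(−0.05·0.5) = 0.9753;  exp(−rT) = exp(−0.028·0.5) = 0.9861
N(−d₂) = N(-0.29) = 0.3859;  N(−d₁) = N(-0.55) = 0.2912
P = 400·0.9861·0.3859 − 450·0.9753·0.2912 = 152.2144 − 127.8033 = 24.4111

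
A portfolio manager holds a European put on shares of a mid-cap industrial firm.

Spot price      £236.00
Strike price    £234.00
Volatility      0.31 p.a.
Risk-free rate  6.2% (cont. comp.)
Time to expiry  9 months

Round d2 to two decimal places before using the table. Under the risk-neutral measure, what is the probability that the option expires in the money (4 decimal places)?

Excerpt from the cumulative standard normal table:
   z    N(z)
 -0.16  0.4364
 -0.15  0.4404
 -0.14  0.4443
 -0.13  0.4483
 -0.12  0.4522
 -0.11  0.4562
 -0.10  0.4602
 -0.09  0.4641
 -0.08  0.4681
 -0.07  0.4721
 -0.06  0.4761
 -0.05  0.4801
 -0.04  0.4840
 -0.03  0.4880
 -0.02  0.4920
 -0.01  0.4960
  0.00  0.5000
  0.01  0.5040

T = 0.75;  σ√T = 0.2685
d₁ = [ln(236/234) + (0.062 + 0.31²/2)·0.75] / 0.2685 = [0.0085 + 0.0825] / 0.2685 = 0.3391 ⇒ 0.34
d₂ = d₁ − σ√T = 0.3391 − 0.2685 = 0.0707 ⇒ 0.07
Risk-neutral Pr[S_T < K] = N(−d₂) = N(-0.07) = 0.4721

0.4721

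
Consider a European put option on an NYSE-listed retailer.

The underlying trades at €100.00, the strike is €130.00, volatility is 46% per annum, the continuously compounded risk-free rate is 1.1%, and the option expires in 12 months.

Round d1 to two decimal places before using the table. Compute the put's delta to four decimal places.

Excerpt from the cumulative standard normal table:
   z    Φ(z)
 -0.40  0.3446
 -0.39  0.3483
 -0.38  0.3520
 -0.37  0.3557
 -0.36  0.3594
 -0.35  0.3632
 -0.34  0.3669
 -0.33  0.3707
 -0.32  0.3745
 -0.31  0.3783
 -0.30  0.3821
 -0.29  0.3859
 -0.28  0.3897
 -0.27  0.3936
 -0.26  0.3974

-0.6255

σ√T = 0.46 × 1.0000 = 0.4600
d₁ = [ln(100/130) + (0.011 + 0.46²/2)·1] / 0.4600 = [-0.2624 + 0.1168] / 0.4600 = -0.3164 ≈ -0.32
N(d₁) = N(-0.32) = 0.3745
Δ_put = N(d₁) − 1 = 0.3745 − 1 = -0.6255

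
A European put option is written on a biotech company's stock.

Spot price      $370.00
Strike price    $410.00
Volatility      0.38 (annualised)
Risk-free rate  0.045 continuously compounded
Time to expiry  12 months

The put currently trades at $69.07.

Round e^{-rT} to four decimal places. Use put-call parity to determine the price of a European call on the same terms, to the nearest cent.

e^(−rT) = e^(−0.045·1) = 0.9560
Put-call parity: C − P = S − K·e^(−rT) = 370 − 410·0.9560 = 370 − 391.9600 = -21.9600
C = P + (C − P) = 69.07 + (-21.9600) = 47.1100

$47.11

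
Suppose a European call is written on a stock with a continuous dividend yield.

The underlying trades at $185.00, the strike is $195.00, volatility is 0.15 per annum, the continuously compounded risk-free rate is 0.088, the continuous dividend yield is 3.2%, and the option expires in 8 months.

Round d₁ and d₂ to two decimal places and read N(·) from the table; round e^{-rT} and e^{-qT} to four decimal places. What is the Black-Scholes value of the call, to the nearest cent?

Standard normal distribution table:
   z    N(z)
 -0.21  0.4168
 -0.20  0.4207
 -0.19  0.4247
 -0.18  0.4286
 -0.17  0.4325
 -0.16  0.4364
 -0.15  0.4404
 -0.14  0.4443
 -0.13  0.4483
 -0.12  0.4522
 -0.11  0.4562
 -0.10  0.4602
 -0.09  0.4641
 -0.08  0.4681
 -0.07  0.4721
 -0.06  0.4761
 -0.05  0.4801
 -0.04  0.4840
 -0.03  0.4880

$8.12

σ√T = 0.15·√0.6667 = 0.1225
ln(S/K) + (r − q + σ²/2)T = ln(185/195) + (0.088 − 0.032 + 0.15²/2)·0.6667 = -0.0526 + 0.0448 = -0.0078
d₁ = -0.0078 / 0.1225 = -0.0638 ⇒ -0.06
d₂ = d₁ − σ√T = -0.0638 − 0.1225 = -0.1862 ⇒ -0.19
exp(−qT) = exp(−0.032·0.6667) = 0.9789;  exp(−rT) = exp(−0.088·0.6667) = 0.9430
N(d₁) = N(-0.06) = 0.4761;  N(d₂) = N(-0.19) = 0.4247
C = 185·0.9789·0.4761 − 195·0.9430·0.4247 = 86.2200 − 78.0960 = 8.1241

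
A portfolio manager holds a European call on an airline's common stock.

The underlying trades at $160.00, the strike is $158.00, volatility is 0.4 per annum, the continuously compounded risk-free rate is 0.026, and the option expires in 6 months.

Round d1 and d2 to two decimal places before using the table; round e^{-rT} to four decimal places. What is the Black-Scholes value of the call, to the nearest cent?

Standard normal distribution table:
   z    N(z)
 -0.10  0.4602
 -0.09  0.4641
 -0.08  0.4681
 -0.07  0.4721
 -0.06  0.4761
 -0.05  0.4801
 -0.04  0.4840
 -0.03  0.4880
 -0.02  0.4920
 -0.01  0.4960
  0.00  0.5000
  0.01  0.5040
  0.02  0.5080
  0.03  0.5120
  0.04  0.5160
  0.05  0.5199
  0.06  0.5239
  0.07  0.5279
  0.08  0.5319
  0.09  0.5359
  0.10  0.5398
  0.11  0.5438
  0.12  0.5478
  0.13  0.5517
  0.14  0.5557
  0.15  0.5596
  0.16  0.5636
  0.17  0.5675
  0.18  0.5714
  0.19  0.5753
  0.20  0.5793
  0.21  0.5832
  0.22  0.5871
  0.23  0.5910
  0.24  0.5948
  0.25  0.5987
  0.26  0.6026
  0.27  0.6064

$19.68

T = 0.5;  σ√T = 0.2828
d₁ = [ln(160/158) + (0.026 + 0.4²/2)·0.5] / 0.2828 = [0.0126 + 0.0530] / 0.2828 = 0.2319 which rounds to 0.23
d₂ = d₁ − σ√T = 0.2319 − 0.2828 = -0.0510 which rounds to -0.05
e^(−rT) = e^(−0.026·0.5) = 0.9871
C = 160·N(0.23) − 158·0.9871·N(-0.05) = 160·0.5910 − 158·0.9871·0.4801 = 94.5600 − 74.8773 = 19.6827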